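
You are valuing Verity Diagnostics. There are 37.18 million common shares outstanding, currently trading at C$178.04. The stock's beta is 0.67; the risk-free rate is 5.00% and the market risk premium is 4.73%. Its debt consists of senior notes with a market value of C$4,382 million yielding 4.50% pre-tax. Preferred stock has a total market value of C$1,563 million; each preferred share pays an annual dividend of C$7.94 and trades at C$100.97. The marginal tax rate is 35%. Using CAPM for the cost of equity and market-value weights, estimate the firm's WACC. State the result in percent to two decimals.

Cost of equity via CAPM: Re = 5.0% + 0.67 × 4.73% = 8.1691%.
Cost of preferred: Rp = 7.94 / 100.97 = 7.8637%.
Market value of equity E = 178.04 × 37.18m = 6619.5272m.
Total capital V = 6619.5272 + 1563 + 4382 = 12564.5272.
Equity: weight = 6619.5272/12564.5272 = 0.5268; cost = 8.1691%.
Preferred: weight = 1563/12564.5272 = 0.1244; cost = 7.8637%.
Senior notes: weight = 4382/12564.5272 = 0.3488; after-tax cost = 4.5% × (1 − 35%) = 2.9250%.
WACC = 0.5268 × 8.1691% + 0.1244 × 7.8637% + 0.3488 × 2.9250% = 6.3022%.

6.30%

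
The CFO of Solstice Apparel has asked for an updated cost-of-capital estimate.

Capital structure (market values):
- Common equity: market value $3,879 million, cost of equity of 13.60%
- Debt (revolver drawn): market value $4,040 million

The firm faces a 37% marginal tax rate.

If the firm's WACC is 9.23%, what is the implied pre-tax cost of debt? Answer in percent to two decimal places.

7.99%

Total capital V = 3879 + 4040 = 7919.
Equity weight = 3879/7919 = 0.4898.
Revolver drawn weight = 4040/7919 = 0.5102.
Equity contribution = 0.4898 × 13.6% = 6.6618%.
Remaining for debt = 9.23% − 6.6618% = 2.5682%.
Rd × (1 − 37%) × 0.5102 = 2.5682%  ⇒  Rd = 7.9907%.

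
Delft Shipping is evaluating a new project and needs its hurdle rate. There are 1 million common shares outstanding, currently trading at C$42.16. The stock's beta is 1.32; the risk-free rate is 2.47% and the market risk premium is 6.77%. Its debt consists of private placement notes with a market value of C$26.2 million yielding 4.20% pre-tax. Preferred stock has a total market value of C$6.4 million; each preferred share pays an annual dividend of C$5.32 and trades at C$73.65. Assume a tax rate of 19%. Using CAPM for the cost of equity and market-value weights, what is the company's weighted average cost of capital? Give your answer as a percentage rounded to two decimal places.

Cost of equity via CAPM: Re = 2.47% + 1.32 × 6.77% = 11.4064%.
Cost of preferred: Rp = 5.32 / 73.65 = 7.2234%.
Market value of equity E = 42.16 × 1m = 42.16m.
Total capital V = 42.16 + 6.4 + 26.2 = 74.76.
Equity: weight = 42.16/74.76 = 0.5639; cost = 11.4064%.
Preferred: weight = 6.4/74.76 = 0.0856; cost = 7.2234%.
Private placement notes: weight = 26.2/74.76 = 0.3505; after-tax cost = 4.2% × (1 − 19%) = 3.4020%.
WACC = 0.5639 × 11.4064% + 0.0856 × 7.2234% + 0.3505 × 3.4020% = 8.2431%.

8.24%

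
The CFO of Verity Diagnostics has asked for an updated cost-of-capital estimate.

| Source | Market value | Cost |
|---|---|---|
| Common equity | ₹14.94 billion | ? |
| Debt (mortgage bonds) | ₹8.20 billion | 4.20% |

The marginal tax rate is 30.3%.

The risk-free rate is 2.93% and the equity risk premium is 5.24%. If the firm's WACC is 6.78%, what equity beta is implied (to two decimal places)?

1.14

Total capital V = 14.94 + 8.2 = 23.14.
Equity weight = 14.94/23.14 = 0.6456.
Mortgage bonds weight = 8.2/23.14 = 0.3544.
Debt contribution = 0.3544 × 4.2% × (1 − 30.3%) = 1.0374%.
Required equity contribution = 6.78% − 1.0374% = 5.7426%  ⇒  Re = 8.8945%.
CAPM: 8.8945% = 2.93% + β × 5.24%  ⇒  β = 1.1383.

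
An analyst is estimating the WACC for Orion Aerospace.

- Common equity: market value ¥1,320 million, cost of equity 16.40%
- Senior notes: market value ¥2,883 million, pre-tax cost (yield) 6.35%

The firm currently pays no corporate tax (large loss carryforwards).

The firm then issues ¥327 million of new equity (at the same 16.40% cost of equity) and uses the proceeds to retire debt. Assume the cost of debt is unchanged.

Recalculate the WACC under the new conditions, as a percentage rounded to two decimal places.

10.29%

After the change:
Total capital V = 1647 + 2556 = 4203.
Equity: weight = 1647/4203 = 0.3919; cost = 16.4%.
Senior notes: weight = 2556/4203 = 0.6081; after-tax cost = 6.35% × (1 − 0%) = 6.3500%.
WACC = 0.3919 × 16.4000% + 0.6081 × 6.3500% = 10.2882%.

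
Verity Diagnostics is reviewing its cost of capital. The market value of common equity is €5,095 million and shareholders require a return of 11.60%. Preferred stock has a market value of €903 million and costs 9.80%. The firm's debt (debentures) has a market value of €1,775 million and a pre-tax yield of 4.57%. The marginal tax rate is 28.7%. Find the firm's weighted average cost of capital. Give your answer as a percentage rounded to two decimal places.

Total capital V = 5095 + 903 + 1775 = 7773.
Equity: weight = 5095/7773 = 0.6555; cost = 11.6%.
Preferred: weight = 903/7773 = 0.1162; cost = 9.8%.
Debentures: weight = 1775/7773 = 0.2284; after-tax cost = 4.57% × (1 − 28.7%) = 3.2584%.
WACC = 0.6555 × 11.6000% + 0.1162 × 9.8000% + 0.2284 × 3.2584% = 9.4861%.

9.49%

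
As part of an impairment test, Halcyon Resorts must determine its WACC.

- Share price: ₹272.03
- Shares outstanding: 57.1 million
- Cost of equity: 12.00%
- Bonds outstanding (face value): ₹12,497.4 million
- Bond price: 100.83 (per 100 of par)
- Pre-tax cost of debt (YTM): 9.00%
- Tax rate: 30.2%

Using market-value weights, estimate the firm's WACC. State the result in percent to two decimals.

Market value of equity E = 272.03 × 57.1m = 15532.913m. Market value of debt D = 12497.4m × 100.83/100 = 12601.12842m.
Total capital V = 15532.913 + 12601.12842 = 28134.04142.
Equity: weight = 15532.913/28134.04142 = 0.5521; cost = 12%.
Bonds outstanding: weight = 12601.12842/28134.04142 = 0.4479; after-tax cost = 9% × (1 − 30.2%) = 6.2820%.
WACC = 0.5521 × 12.0000% + 0.4479 × 6.2820% = 9.4389%.

9.44%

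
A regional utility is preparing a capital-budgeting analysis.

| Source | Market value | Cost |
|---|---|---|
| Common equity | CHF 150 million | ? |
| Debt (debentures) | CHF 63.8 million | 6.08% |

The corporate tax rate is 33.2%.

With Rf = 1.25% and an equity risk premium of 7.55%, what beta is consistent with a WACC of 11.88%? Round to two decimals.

Total capital V = 150 + 63.8 = 213.8.
Equity weight = 150/213.8 = 0.7016.
Debentures weight = 63.8/213.8 = 0.2984.
Debt contribution = 0.2984 × 6.08% × (1 − 33.2%) = 1.2120%.
Required equity contribution = 11.88% − 1.2120% = 10.6680%  ⇒  Re = 15.2055%.
CAPM: 15.2055% = 1.25% + β × 7.55%  ⇒  β = 1.8484.

1.85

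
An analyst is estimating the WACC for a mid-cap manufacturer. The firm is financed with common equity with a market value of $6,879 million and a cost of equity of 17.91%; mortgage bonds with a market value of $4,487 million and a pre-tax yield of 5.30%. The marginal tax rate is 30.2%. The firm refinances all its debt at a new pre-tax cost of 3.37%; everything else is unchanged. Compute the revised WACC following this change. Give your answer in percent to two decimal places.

11.77%

After the change:
Total capital V = 6879 + 4487 = 11366.
Equity: weight = 6879/11366 = 0.6052; cost = 17.91%.
Mortgage bonds: weight = 4487/11366 = 0.3948; after-tax cost = 3.37% × (1 − 30.2%) = 2.3523%.
WACC = 0.6052 × 17.9100% + 0.3948 × 2.3523% = 11.7682%.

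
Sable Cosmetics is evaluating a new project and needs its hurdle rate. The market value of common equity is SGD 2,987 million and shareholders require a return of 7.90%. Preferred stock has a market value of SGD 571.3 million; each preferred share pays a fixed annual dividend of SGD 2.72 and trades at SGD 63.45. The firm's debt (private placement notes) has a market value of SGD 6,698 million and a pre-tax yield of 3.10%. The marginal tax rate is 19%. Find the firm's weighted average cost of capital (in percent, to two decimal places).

Cost of preferred: Rp = 2.72 / 63.45 = 4.2868%.
Total capital V = 2987 + 571.3 + 6698 = 10256.3.
Equity: weight = 2987/10256.3 = 0.2912; cost = 7.9%.
Preferred: weight = 571.3/10256.3 = 0.0557; cost = 4.2868%.
Private placement notes: weight = 6698/10256.3 = 0.6531; after-tax cost = 3.1% × (1 − 19%) = 2.5110%.
WACC = 0.2912 × 7.9000% + 0.0557 × 4.2868% + 0.6531 × 2.5110% = 4.1794%.

4.18%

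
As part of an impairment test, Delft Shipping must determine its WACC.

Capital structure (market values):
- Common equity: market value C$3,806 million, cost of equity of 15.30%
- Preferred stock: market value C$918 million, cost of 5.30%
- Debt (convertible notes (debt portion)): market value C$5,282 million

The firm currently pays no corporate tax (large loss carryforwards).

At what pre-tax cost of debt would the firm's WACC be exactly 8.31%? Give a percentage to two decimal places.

Total capital V = 3806 + 918 + 5282 = 10006.
Equity weight = 3806/10006 = 0.3804.
Preferred weight = 918/10006 = 0.0917.
Convertible notes (debt portion) weight = 5282/10006 = 0.5279.
Equity contribution = 0.3804 × 15.3% = 5.8197%.
Preferred contribution = 0.0917 × 5.3% = 0.4862%.
Remaining for debt = 8.31% − 6.3059% = 2.0041%.
Rd × (1 − 0%) × 0.5279 = 2.0041%  ⇒  Rd = 3.7964%.

3.80%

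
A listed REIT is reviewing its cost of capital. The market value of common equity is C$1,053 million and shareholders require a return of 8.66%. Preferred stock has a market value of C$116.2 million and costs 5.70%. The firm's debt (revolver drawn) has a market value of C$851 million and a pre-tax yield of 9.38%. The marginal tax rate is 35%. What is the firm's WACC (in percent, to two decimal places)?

7.41%

Total capital V = 1053 + 116.2 + 851 = 2020.2.
Equity: weight = 1053/2020.2 = 0.5212; cost = 8.66%.
Preferred: weight = 116.2/2020.2 = 0.0575; cost = 5.7%.
Revolver drawn: weight = 851/2020.2 = 0.4212; after-tax cost = 9.38% × (1 − 35%) = 6.0970%.
WACC = 0.5212 × 8.6600% + 0.0575 × 5.7000% + 0.4212 × 6.0970% = 7.4101%.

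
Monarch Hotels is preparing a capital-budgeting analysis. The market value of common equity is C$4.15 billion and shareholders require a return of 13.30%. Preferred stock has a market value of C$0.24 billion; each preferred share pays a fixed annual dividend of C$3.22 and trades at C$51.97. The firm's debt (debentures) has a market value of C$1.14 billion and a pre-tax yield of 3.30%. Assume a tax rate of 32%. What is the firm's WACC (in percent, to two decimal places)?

10.71%

Cost of preferred: Rp = 3.22 / 51.97 = 6.1959%.
Total capital V = 4.15 + 0.24 + 1.14 = 5.53.
Equity: weight = 4.15/5.53 = 0.7505; cost = 13.3%.
Preferred: weight = 0.24/5.53 = 0.0434; cost = 6.1959%.
Debentures: weight = 1.14/5.53 = 0.2061; after-tax cost = 3.3% × (1 − 32%) = 2.2440%.
WACC = 0.7505 × 13.3000% + 0.0434 × 6.1959% + 0.2061 × 2.2440% = 10.7125%.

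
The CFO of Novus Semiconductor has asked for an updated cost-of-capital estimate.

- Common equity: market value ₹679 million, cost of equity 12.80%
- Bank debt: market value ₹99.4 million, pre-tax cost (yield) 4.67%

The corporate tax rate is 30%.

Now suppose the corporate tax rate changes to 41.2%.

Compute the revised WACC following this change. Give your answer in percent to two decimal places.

11.52%

After the change:
Total capital V = 679 + 99.4 = 778.4.
Equity: weight = 679/778.4 = 0.8723; cost = 12.8%.
Bank debt: weight = 99.4/778.4 = 0.1277; after-tax cost = 4.67% × (1 − 41.2%) = 2.7460%.
WACC = 0.8723 × 12.8000% + 0.1277 × 2.7460% = 11.5161%.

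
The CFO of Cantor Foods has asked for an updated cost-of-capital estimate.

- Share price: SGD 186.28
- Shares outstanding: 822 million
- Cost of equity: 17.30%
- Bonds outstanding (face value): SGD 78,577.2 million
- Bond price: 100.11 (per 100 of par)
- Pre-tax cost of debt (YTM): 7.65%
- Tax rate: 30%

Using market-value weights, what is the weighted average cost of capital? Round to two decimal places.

Market value of equity E = 186.28 × 822m = 153122.16m. Market value of debt D = 78577.2m × 100.11/100 = 78663.63492m.
Total capital V = 153122.16 + 78663.63492 = 231785.79492.
Equity: weight = 153122.16/231785.79492 = 0.6606; cost = 17.3%.
Bonds outstanding: weight = 78663.63492/231785.79492 = 0.3394; after-tax cost = 7.65% × (1 − 30%) = 5.3550%.
WACC = 0.6606 × 17.3000% + 0.3394 × 5.3550% = 13.2461%.

13.25%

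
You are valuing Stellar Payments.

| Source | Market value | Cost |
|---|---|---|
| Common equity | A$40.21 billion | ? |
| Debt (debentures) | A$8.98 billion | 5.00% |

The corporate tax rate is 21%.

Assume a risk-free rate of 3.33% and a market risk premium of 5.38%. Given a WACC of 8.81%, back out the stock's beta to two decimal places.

Total capital V = 40.21 + 8.98 = 49.19.
Equity weight = 40.21/49.19 = 0.8174.
Debentures weight = 8.98/49.19 = 0.1826.
Debt contribution = 0.1826 × 5% × (1 − 21%) = 0.7211%.
Required equity contribution = 8.81% − 0.7211% = 8.0889%  ⇒  Re = 9.8954%.
CAPM: 9.8954% = 3.33% + β × 5.38%  ⇒  β = 1.2203.

1.22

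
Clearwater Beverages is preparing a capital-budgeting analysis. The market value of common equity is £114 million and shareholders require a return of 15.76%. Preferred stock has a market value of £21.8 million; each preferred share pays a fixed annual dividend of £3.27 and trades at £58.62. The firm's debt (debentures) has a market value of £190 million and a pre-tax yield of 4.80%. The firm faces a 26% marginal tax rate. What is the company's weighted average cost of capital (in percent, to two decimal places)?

Cost of preferred: Rp = 3.27 / 58.62 = 5.5783%.
Total capital V = 114 + 21.8 + 190 = 325.8.
Equity: weight = 114/325.8 = 0.3499; cost = 15.76%.
Preferred: weight = 21.8/325.8 = 0.0669; cost = 5.5783%.
Debentures: weight = 190/325.8 = 0.5832; after-tax cost = 4.8% × (1 − 26%) = 3.5520%.
WACC = 0.3499 × 15.7600% + 0.0669 × 5.5783% + 0.5832 × 3.5520% = 7.9593%.

7.96%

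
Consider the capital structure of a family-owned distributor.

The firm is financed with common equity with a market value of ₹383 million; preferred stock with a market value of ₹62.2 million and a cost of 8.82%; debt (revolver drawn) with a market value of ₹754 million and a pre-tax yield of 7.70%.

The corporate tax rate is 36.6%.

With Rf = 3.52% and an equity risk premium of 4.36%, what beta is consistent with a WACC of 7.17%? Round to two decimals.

1.81

Total capital V = 383 + 62.2 + 754 = 1199.2.
Equity weight = 383/1199.2 = 0.3194.
Preferred weight = 62.2/1199.2 = 0.0519.
Revolver drawn weight = 754/1199.2 = 0.6288.
Debt contribution = 0.6288 × 7.7% × (1 − 36.6%) = 3.0694%.
Preferred contribution = 0.0519 × 8.82% = 0.4575%.
Required equity contribution = 7.17% − 3.5269% = 3.6431%  ⇒  Re = 11.4067%.
CAPM: 11.4067% = 3.52% + β × 4.36%  ⇒  β = 1.8089.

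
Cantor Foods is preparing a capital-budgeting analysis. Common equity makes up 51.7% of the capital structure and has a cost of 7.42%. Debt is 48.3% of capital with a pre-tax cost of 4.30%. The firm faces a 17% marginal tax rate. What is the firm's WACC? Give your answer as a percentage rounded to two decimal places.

After-tax cost of debt = 4.3% × (1 − 17%) = 3.5690%.
WACC = 0.517 × 7.4200% + 0.483 × 3.5690% = 5.5600%.

5.56%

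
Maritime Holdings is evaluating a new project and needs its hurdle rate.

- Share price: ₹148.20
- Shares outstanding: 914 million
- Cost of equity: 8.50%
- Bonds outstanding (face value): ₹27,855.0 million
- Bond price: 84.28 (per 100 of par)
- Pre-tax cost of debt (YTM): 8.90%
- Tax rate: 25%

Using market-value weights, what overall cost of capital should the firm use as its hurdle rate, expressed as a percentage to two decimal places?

Market value of equity E = 148.2 × 914m = 135454.8m. Market value of debt D = 27855m × 84.28/100 = 23476.194m.
Total capital V = 135454.8 + 23476.194 = 158930.994.
Equity: weight = 135454.8/158930.994 = 0.8523; cost = 8.5%.
Bonds outstanding: weight = 23476.194/158930.994 = 0.1477; after-tax cost = 8.9% × (1 − 25%) = 6.6750%.
WACC = 0.8523 × 8.5000% + 0.1477 × 6.6750% = 8.2304%.

8.23%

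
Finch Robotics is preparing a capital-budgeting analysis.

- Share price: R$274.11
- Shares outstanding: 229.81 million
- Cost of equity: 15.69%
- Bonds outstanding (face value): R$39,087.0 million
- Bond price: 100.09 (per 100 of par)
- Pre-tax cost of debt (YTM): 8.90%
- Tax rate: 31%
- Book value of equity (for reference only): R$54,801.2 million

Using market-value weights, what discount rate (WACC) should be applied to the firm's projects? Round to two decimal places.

Market value of equity E = 274.11 × 229.81m = 62993.2191m. Market value of debt D = 39087m × 100.09/100 = 39122.1783m.
Total capital V = 62993.2191 + 39122.1783 = 102115.3974.
Equity: weight = 62993.2191/102115.3974 = 0.6169; cost = 15.69%.
Bonds outstanding: weight = 39122.1783/102115.3974 = 0.3831; after-tax cost = 8.9% × (1 − 31%) = 6.1410%.
WACC = 0.6169 × 15.6900% + 0.3831 × 6.1410% = 12.0316%.

12.03%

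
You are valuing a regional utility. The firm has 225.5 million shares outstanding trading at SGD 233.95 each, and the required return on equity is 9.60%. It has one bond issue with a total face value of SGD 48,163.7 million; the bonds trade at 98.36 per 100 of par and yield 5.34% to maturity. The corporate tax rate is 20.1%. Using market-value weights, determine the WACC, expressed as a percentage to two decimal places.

7.08%

Market value of equity E = 233.95 × 225.5m = 52755.725m. Market value of debt D = 48163.7m × 98.36/100 = 47373.81532m.
Total capital V = 52755.725 + 47373.81532 = 100129.54032.
Equity: weight = 52755.725/100129.54032 = 0.5269; cost = 9.6%.
Bonds outstanding: weight = 47373.81532/100129.54032 = 0.4731; after-tax cost = 5.34% × (1 − 20.1%) = 4.2667%.
WACC = 0.5269 × 9.6000% + 0.4731 × 4.2667% = 7.0767%.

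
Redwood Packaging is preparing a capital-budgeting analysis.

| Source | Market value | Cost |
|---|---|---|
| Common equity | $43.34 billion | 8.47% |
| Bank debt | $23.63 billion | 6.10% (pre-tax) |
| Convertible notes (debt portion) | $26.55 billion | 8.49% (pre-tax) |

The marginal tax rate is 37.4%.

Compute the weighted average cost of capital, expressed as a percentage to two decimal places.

Total capital V = 43.34 + 23.63 + 26.55 = 93.52.
Equity: weight = 43.34/93.52 = 0.4634; cost = 8.47%.
Bank debt: weight = 23.63/93.52 = 0.2527; after-tax cost = 6.1% × (1 − 37.4%) = 3.8186%.
Convertible notes (debt portion): weight = 26.55/93.52 = 0.2839; after-tax cost = 8.49% × (1 − 37.4%) = 5.3147%.
WACC = 0.4634 × 8.4700% + 0.2527 × 3.8186% + 0.2839 × 5.3147% = 6.3989%.

6.40%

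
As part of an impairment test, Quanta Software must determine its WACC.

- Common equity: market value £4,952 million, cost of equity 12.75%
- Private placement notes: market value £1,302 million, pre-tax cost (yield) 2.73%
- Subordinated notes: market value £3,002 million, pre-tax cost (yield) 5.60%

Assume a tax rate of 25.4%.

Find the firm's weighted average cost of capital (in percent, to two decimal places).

8.46%

Total capital V = 4952 + 1302 + 3002 = 9256.
Equity: weight = 4952/9256 = 0.5350; cost = 12.75%.
Private placement notes: weight = 1302/9256 = 0.1407; after-tax cost = 2.73% × (1 − 25.4%) = 2.0366%.
Subordinated notes: weight = 3002/9256 = 0.3243; after-tax cost = 5.6% × (1 − 25.4%) = 4.1776%.
WACC = 0.5350 × 12.7500% + 0.1407 × 2.0366% + 0.3243 × 4.1776% = 8.4627%.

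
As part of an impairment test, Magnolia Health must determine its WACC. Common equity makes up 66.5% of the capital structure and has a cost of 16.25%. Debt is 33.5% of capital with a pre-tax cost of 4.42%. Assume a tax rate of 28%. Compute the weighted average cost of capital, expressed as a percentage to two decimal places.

After-tax cost of debt = 4.42% × (1 − 28%) = 3.1824%.
WACC = 0.665 × 16.2500% + 0.335 × 3.1824% = 11.8724%.

11.87%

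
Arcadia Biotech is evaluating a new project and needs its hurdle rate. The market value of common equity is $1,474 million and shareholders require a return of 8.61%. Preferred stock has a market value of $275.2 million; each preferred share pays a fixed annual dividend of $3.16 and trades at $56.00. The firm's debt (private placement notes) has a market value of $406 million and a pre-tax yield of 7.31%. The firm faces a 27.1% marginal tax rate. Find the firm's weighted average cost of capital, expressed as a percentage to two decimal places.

Cost of preferred: Rp = 3.16 / 56.0 = 5.6429%.
Total capital V = 1474 + 275.2 + 406 = 2155.2.
Equity: weight = 1474/2155.2 = 0.6839; cost = 8.61%.
Preferred: weight = 275.2/2155.2 = 0.1277; cost = 5.6429%.
Private placement notes: weight = 406/2155.2 = 0.1884; after-tax cost = 7.31% × (1 − 27.1%) = 5.3290%.
WACC = 0.6839 × 8.6100% + 0.1277 × 5.6429% + 0.1884 × 5.3290% = 7.6130%.

7.61%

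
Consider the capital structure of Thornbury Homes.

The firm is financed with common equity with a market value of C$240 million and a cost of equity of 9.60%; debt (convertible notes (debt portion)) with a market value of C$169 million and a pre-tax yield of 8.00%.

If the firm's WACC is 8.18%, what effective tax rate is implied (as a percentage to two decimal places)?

22.96%

Total capital V = 240 + 169 = 409.
Equity weight = 240/409 = 0.5868.
Convertible notes (debt portion) weight = 169/409 = 0.4132.
Equity contribution = 0.5868 × 9.6% = 5.6333%.
Debt contribution must be 8.18% − 5.6333% = 2.5467%.
0.4132 × 8% × (1 − T) = 2.5467%  ⇒  (1 − T) = 0.7704.
T = 22.9571%.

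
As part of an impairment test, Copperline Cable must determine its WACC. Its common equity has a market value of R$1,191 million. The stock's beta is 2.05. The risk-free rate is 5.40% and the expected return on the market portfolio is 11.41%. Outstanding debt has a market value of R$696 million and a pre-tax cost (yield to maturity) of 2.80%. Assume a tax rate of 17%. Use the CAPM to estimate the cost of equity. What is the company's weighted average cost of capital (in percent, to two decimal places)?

12.04%

Market risk premium = 11.41% − 5.4% = 6.01%.
Cost of equity via CAPM: Re = 5.4% + 2.05 × 6.01% = 17.7205%.
Total capital V = 1191 + 696 = 1887.
Equity: weight = 1191/1887 = 0.6312; cost = 17.7205%.
Debt: weight = 696/1887 = 0.3688; after-tax cost = 2.8% × (1 − 17%) = 2.3240%.
WACC = 0.6312 × 17.7205% + 0.3688 × 2.3240% = 12.0417%.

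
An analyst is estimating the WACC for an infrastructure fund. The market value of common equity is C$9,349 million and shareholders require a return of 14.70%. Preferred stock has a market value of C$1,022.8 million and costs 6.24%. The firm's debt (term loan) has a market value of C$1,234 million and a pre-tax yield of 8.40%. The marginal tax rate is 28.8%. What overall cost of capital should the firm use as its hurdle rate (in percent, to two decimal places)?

13.03%

Total capital V = 9349 + 1022.8 + 1234 = 11605.8.
Equity: weight = 9349/11605.8 = 0.8055; cost = 14.7%.
Preferred: weight = 1022.8/11605.8 = 0.0881; cost = 6.24%.
Term loan: weight = 1234/11605.8 = 0.1063; after-tax cost = 8.4% × (1 − 28.8%) = 5.9808%.
WACC = 0.8055 × 14.7000% + 0.0881 × 6.2400% + 0.1063 × 5.9808% = 13.0274%.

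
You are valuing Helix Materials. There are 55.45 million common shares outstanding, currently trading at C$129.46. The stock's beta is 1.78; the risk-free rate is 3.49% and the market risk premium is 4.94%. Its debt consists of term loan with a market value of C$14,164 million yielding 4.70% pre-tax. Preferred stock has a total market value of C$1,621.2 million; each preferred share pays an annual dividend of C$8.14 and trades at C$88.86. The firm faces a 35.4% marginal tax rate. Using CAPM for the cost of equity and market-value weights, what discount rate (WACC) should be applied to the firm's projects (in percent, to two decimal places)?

Cost of equity via CAPM: Re = 3.49% + 1.78 × 4.94% = 12.2832%.
Cost of preferred: Rp = 8.14 / 88.86 = 9.1605%.
Market value of equity E = 129.46 × 55.45m = 7178.557m.
Total capital V = 7178.557 + 1621.2 + 14164 = 22963.757.
Equity: weight = 7178.557/22963.757 = 0.3126; cost = 12.2832%.
Preferred: weight = 1621.2/22963.757 = 0.0706; cost = 9.1605%.
Term loan: weight = 14164/22963.757 = 0.6168; after-tax cost = 4.7% × (1 − 35.4%) = 3.0362%.
WACC = 0.3126 × 12.2832% + 0.0706 × 9.1605% + 0.6168 × 3.0362% = 6.3592%.

6.36%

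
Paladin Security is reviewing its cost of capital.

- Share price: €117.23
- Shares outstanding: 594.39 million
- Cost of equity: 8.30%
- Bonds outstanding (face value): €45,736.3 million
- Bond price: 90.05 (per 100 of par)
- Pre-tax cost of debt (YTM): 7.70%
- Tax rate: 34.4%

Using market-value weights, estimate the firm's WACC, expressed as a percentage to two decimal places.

7.09%

Market value of equity E = 117.23 × 594.39m = 69680.3397m. Market value of debt D = 45736.3m × 90.05/100 = 41185.53815m.
Total capital V = 69680.3397 + 41185.53815 = 110865.87785.
Equity: weight = 69680.3397/110865.87785 = 0.6285; cost = 8.3%.
Bonds outstanding: weight = 41185.53815/110865.87785 = 0.3715; after-tax cost = 7.7% × (1 − 34.4%) = 5.0512%.
WACC = 0.6285 × 8.3000% + 0.3715 × 5.0512% = 7.0931%.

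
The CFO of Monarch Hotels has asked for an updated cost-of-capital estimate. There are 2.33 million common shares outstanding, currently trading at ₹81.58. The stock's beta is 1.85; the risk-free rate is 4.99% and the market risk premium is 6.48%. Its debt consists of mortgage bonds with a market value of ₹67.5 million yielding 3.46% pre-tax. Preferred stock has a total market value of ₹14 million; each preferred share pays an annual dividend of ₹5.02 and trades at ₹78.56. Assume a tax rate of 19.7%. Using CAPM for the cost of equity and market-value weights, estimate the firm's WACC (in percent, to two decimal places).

Cost of equity via CAPM: Re = 4.99% + 1.85 × 6.48% = 16.9780%.
Cost of preferred: Rp = 5.02 / 78.56 = 6.3900%.
Market value of equity E = 81.58 × 2.33m = 190.0814m.
Total capital V = 190.0814 + 14 + 67.5 = 271.5814.
Equity: weight = 190.0814/271.5814 = 0.6999; cost = 16.978%.
Preferred: weight = 14/271.5814 = 0.0515; cost = 6.39%.
Mortgage bonds: weight = 67.5/271.5814 = 0.2485; after-tax cost = 3.46% × (1 − 19.7%) = 2.7784%.
WACC = 0.6999 × 16.9780% + 0.0515 × 6.3900% + 0.2485 × 2.7784% = 12.9030%.

12.90%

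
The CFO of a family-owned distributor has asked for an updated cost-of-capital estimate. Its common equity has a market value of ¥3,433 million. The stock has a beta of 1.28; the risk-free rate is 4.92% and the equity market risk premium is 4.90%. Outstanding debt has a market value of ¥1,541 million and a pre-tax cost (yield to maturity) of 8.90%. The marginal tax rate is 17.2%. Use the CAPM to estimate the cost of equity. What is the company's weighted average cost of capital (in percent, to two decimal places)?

Cost of equity via CAPM: Re = 4.92% + 1.28 × 4.9% = 11.1920%.
Total capital V = 3433 + 1541 = 4974.
Equity: weight = 3433/4974 = 0.6902; cost = 11.192%.
Debt: weight = 1541/4974 = 0.3098; after-tax cost = 8.9% × (1 − 17.2%) = 7.3692%.
WACC = 0.6902 × 11.1920% + 0.3098 × 7.3692% = 10.0077%.

10.01%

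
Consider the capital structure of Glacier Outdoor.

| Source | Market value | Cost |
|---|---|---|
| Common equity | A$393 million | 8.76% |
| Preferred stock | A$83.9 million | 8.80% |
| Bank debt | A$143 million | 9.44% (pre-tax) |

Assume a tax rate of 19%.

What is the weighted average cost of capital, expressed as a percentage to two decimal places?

Total capital V = 393 + 83.9 + 143 = 619.9.
Equity: weight = 393/619.9 = 0.6340; cost = 8.76%.
Preferred: weight = 83.9/619.9 = 0.1353; cost = 8.8%.
Bank debt: weight = 143/619.9 = 0.2307; after-tax cost = 9.44% × (1 − 19%) = 7.6464%.
WACC = 0.6340 × 8.7600% + 0.1353 × 8.8000% + 0.2307 × 7.6464% = 8.5085%.

8.51%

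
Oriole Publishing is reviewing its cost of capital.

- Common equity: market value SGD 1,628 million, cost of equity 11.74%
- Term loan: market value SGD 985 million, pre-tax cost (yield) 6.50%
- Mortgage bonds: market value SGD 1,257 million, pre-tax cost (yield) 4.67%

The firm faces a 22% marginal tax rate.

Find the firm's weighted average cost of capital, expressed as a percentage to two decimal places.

7.41%

Total capital V = 1628 + 985 + 1257 = 3870.
Equity: weight = 1628/3870 = 0.4207; cost = 11.74%.
Term loan: weight = 985/3870 = 0.2545; after-tax cost = 6.5% × (1 − 22%) = 5.0700%.
Mortgage bonds: weight = 1257/3870 = 0.3248; after-tax cost = 4.67% × (1 − 22%) = 3.6426%.
WACC = 0.4207 × 11.7400% + 0.2545 × 5.0700% + 0.3248 × 3.6426% = 7.4123%.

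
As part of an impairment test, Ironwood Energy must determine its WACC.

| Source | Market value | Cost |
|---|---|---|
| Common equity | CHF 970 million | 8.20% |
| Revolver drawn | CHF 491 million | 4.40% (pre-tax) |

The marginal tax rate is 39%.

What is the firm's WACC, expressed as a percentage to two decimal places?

6.35%

Total capital V = 970 + 491 = 1461.
Equity: weight = 970/1461 = 0.6639; cost = 8.2%.
Revolver drawn: weight = 491/1461 = 0.3361; after-tax cost = 4.4% × (1 − 39%) = 2.6840%.
WACC = 0.6639 × 8.2000% + 0.3361 × 2.6840% = 6.3462%.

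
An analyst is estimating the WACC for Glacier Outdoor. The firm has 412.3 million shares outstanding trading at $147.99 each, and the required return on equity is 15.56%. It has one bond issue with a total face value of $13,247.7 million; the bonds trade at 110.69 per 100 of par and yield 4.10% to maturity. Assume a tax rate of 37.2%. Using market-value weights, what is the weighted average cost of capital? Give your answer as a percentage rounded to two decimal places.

13.04%

Market value of equity E = 147.99 × 412.3m = 61016.277m. Market value of debt D = 13247.7m × 110.69/100 = 14663.87913m.
Total capital V = 61016.277 + 14663.87913 = 75680.15613.
Equity: weight = 61016.277/75680.15613 = 0.8062; cost = 15.56%.
Bonds outstanding: weight = 14663.87913/75680.15613 = 0.1938; after-tax cost = 4.1% × (1 − 37.2%) = 2.5748%.
WACC = 0.8062 × 15.5600% + 0.1938 × 2.5748% = 13.0440%.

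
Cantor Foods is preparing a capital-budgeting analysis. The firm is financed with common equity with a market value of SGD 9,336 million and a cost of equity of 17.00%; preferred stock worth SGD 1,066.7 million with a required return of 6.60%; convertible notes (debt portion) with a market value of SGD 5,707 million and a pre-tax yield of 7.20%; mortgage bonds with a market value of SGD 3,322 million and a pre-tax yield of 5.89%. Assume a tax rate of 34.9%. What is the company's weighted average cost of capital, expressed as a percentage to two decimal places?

Total capital V = 9336 + 1066.7 + 5707 + 3322 = 19431.7.
Equity: weight = 9336/19431.7 = 0.4805; cost = 17%.
Preferred: weight = 1066.7/19431.7 = 0.0549; cost = 6.6%.
Convertible notes (debt portion): weight = 5707/19431.7 = 0.2937; after-tax cost = 7.2% × (1 − 34.9%) = 4.6872%.
Mortgage bonds: weight = 3322/19431.7 = 0.1710; after-tax cost = 5.89% × (1 − 34.9%) = 3.8344%.
WACC = 0.4805 × 17.0000% + 0.0549 × 6.6000% + 0.2937 × 4.6872% + 0.1710 × 3.8344% = 10.5621%.

10.56%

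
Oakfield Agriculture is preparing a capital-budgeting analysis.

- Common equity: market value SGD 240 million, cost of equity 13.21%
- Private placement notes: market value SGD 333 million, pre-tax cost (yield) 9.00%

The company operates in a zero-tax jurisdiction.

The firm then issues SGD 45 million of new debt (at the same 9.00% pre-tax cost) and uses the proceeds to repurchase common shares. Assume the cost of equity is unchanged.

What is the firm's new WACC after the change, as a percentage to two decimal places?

10.43%

After the change:
Total capital V = 195 + 378 = 573.
Equity: weight = 195/573 = 0.3403; cost = 13.21%.
Private placement notes: weight = 378/573 = 0.6597; after-tax cost = 9% × (1 − 0%) = 9.0000%.
WACC = 0.3403 × 13.2100% + 0.6597 × 9.0000% = 10.4327%.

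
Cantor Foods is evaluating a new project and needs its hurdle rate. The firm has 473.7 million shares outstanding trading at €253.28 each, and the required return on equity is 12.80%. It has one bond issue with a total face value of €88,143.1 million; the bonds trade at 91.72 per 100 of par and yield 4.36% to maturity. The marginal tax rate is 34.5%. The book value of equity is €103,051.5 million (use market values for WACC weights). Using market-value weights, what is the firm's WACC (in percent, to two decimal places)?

Market value of equity E = 253.28 × 473.7m = 119978.736m. Market value of debt D = 88143.1m × 91.72/100 = 80844.85132m.
Total capital V = 119978.736 + 80844.85132 = 200823.58732.
Equity: weight = 119978.736/200823.58732 = 0.5974; cost = 12.8%.
Bonds outstanding: weight = 80844.85132/200823.58732 = 0.4026; after-tax cost = 4.36% × (1 − 34.5%) = 2.8558%.
WACC = 0.5974 × 12.8000% + 0.4026 × 2.8558% = 8.7968%.

8.80%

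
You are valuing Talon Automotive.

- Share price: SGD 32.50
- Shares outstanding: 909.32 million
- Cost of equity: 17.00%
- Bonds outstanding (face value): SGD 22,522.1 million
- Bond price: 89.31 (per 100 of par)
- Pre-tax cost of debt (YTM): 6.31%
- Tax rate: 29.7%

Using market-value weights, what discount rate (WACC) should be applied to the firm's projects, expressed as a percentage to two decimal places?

Market value of equity E = 32.5 × 909.32m = 29552.9m. Market value of debt D = 22522.1m × 89.31/100 = 20114.48751m.
Total capital V = 29552.9 + 20114.48751 = 49667.38751.
Equity: weight = 29552.9/49667.38751 = 0.5950; cost = 17%.
Bonds outstanding: weight = 20114.48751/49667.38751 = 0.4050; after-tax cost = 6.31% × (1 − 29.7%) = 4.4359%.
WACC = 0.5950 × 17.0000% + 0.4050 × 4.4359% = 11.9118%.

11.91%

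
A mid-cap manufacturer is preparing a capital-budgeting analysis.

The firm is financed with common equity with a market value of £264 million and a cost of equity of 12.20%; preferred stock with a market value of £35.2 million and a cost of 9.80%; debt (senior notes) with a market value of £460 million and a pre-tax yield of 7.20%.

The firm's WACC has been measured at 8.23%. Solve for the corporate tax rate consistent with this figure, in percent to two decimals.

19.01%

Total capital V = 264 + 35.2 + 460 = 759.2.
Equity weight = 264/759.2 = 0.3477.
Preferred weight = 35.2/759.2 = 0.0464.
Senior notes weight = 460/759.2 = 0.6059.
Equity contribution = 0.3477 × 12.2% = 4.2424%.
Preferred contribution = 0.0464 × 9.8% = 0.4544%.
Debt contribution must be 8.23% − 4.6967% = 3.5333%.
0.6059 × 7.2% × (1 − T) = 3.5333%  ⇒  (1 − T) = 0.8099.
T = 19.0080%.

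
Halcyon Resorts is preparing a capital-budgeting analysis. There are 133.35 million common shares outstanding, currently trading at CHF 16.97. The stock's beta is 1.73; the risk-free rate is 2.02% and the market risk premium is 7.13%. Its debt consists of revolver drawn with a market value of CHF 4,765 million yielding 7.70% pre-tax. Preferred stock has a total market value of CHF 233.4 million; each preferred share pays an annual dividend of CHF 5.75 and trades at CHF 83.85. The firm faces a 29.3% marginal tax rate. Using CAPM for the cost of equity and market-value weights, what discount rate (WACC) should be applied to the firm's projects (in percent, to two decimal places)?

8.27%

Cost of equity via CAPM: Re = 2.02% + 1.73 × 7.13% = 14.3549%.
Cost of preferred: Rp = 5.75 / 83.85 = 6.8575%.
Market value of equity E = 16.97 × 133.35m = 2262.9495m.
Total capital V = 2262.9495 + 233.4 + 4765 = 7261.3495.
Equity: weight = 2262.9495/7261.3495 = 0.3116; cost = 14.3549%.
Preferred: weight = 233.4/7261.3495 = 0.0321; cost = 6.8575%.
Revolver drawn: weight = 4765/7261.3495 = 0.6562; after-tax cost = 7.7% × (1 − 29.3%) = 5.4439%.
WACC = 0.3116 × 14.3549% + 0.0321 × 6.8575% + 0.6562 × 5.4439% = 8.2664%.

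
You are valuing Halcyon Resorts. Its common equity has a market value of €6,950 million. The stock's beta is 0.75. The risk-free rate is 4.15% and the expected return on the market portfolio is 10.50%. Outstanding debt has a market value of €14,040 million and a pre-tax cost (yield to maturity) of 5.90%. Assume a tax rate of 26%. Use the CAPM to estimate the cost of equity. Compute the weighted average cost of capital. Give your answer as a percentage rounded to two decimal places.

Market risk premium = 10.5% − 4.15% = 6.35%.
Cost of equity via CAPM: Re = 4.15% + 0.75 × 6.35% = 8.9125%.
Total capital V = 6950 + 14040 = 20990.
Equity: weight = 6950/20990 = 0.3311; cost = 8.9125%.
Debt: weight = 14040/20990 = 0.6689; after-tax cost = 5.9% × (1 − 26%) = 4.3660%.
WACC = 0.3311 × 8.9125% + 0.6689 × 4.3660% = 5.8714%.

5.87%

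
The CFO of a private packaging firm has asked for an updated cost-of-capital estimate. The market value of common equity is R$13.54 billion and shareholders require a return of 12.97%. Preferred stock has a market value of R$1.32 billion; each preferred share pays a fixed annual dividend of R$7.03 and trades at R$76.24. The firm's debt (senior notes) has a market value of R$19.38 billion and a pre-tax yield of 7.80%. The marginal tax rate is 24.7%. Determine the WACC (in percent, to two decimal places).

8.81%

Cost of preferred: Rp = 7.03 / 76.24 = 9.2209%.
Total capital V = 13.54 + 1.32 + 19.38 = 34.24.
Equity: weight = 13.54/34.24 = 0.3954; cost = 12.97%.
Preferred: weight = 1.32/34.24 = 0.0386; cost = 9.2209%.
Senior notes: weight = 19.38/34.24 = 0.5660; after-tax cost = 7.8% × (1 − 24.7%) = 5.8734%.
WACC = 0.3954 × 12.9700% + 0.0386 × 9.2209% + 0.5660 × 5.8734% = 8.8088%.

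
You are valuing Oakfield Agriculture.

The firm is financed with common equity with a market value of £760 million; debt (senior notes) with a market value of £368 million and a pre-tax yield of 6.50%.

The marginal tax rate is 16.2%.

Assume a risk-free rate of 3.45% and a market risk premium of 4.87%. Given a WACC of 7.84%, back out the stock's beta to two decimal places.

Total capital V = 760 + 368 = 1128.
Equity weight = 760/1128 = 0.6738.
Senior notes weight = 368/1128 = 0.3262.
Debt contribution = 0.3262 × 6.5% × (1 − 16.2%) = 1.7770%.
Required equity contribution = 7.84% − 1.7770% = 6.0630%  ⇒  Re = 8.9987%.
CAPM: 8.9987% = 3.45% + β × 4.87%  ⇒  β = 1.1394.

1.14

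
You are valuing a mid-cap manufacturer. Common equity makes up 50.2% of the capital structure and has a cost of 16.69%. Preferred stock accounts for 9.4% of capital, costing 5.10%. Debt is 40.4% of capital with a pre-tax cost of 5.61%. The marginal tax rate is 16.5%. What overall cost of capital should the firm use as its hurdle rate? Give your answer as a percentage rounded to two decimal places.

After-tax cost of debt = 5.61% × (1 − 16.5%) = 4.6844%.
WACC = 0.502 × 16.6900% + 0.094 × 5.1000% + 0.404 × 4.6844% = 10.7503%.

10.75%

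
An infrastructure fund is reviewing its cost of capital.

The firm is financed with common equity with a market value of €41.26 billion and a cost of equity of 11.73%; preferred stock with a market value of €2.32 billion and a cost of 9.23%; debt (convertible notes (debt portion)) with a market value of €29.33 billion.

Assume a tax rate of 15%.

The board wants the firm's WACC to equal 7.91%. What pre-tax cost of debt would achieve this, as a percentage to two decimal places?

2.86%

Total capital V = 41.26 + 2.32 + 29.33 = 72.91.
Equity weight = 41.26/72.91 = 0.5659.
Preferred weight = 2.32/72.91 = 0.0318.
Convertible notes (debt portion) weight = 29.33/72.91 = 0.4023.
Equity contribution = 0.5659 × 11.73% = 6.6380%.
Preferred contribution = 0.0318 × 9.23% = 0.2937%.
Remaining for debt = 7.91% − 6.9317% = 0.9783%.
Rd × (1 − 15%) × 0.4023 = 0.9783%  ⇒  Rd = 2.8609%.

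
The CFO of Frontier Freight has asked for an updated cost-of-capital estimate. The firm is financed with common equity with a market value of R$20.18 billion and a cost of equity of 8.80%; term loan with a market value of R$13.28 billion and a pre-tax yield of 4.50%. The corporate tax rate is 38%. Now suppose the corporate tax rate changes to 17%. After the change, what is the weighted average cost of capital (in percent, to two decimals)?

6.79%

After the change:
Total capital V = 20.18 + 13.28 = 33.46.
Equity: weight = 20.18/33.46 = 0.6031; cost = 8.8%.
Term loan: weight = 13.28/33.46 = 0.3969; after-tax cost = 4.5% × (1 − 17%) = 3.7350%.
WACC = 0.6031 × 8.8000% + 0.3969 × 3.7350% = 6.7897%.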